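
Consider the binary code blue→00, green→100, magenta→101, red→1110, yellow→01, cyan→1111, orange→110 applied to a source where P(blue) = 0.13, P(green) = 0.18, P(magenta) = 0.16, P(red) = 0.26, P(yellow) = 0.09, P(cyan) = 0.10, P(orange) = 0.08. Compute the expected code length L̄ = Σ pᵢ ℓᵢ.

3.14 bits/symbol

L̄ = Σ pᵢ·ℓᵢ = 0.13·2 + 0.18·3 + 0.16·3 + 0.26·4 + 0.09·2 + 0.10·4 + 0.08·3 = 3.14 bits/symbol.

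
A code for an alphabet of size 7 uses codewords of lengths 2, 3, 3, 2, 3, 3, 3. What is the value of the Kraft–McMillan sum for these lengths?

1.125

With common denominator 2^3 = 8: Σ 2^(−ℓᵢ) = 2/8 + 1/8 + 1/8 + 2/8 + 1/8 + 1/8 + 1/8 = 9/8 = 1.125.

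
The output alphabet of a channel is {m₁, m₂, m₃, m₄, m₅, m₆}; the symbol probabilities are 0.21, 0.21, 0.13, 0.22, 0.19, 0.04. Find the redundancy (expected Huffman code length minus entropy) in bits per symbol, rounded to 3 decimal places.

Entropy H = −Σ p log₂ p ≈ 2.4498 bits.
Huffman merges: 1/25+13/100→17/100; 17/100+19/100→9/25; 21/100+21/100→21/50; 11/50+9/25→29/50; 21/50+29/50→1. L = 253/100 ≈ 2.5300.
L − H = 2.5300 − 2.4498 = 0.080 bits.

0.080 bits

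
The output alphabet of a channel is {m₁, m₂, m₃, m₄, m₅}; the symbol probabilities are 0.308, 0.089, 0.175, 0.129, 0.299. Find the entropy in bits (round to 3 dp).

H = −Σ pᵢ log₂ pᵢ.
−0.308·log₂(0.308) = 0.5233
−0.089·log₂(0.089) = 0.3106
−0.175·log₂(0.175) = 0.4401
−0.129·log₂(0.129) = 0.3811
−0.299·log₂(0.299) = 0.5208
Sum ≈ 2.1759 → 2.176 bits.

2.176 bits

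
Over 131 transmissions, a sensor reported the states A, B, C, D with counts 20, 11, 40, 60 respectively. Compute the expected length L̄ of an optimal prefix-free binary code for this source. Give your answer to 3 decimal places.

Probabilities are the counts divided by 131.
Repeatedly combine the two least-probable nodes; the expected code length is the sum of the merged weights.
merge 11/131 + 20/131 → 31/131
merge 31/131 + 40/131 → 71/131
merge 60/131 + 71/131 → 1
L = 31/131 + 71/131 + 1 = 233/131 ≈ 1.779 bits/symbol.

1.779 bits/symbol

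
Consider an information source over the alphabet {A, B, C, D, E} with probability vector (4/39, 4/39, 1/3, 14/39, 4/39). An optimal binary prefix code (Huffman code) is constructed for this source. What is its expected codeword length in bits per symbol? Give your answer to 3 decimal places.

2.154 bits/symbol

Repeatedly combine the two least-probable nodes; the expected code length is the sum of the merged weights.
merge 4/39 + 4/39 → 8/39
merge 4/39 + 8/39 → 4/13
merge 4/13 + 1/3 → 25/39
merge 14/39 + 25/39 → 1
L = 8/39 + 4/13 + 25/39 + 1 = 28/13 ≈ 2.154 bits/symbol.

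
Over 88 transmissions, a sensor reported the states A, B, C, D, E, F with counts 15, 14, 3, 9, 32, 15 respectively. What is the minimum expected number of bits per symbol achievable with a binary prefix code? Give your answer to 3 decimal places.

Probabilities are the counts divided by 88.
Repeatedly combine the two least-probable nodes; the expected code length is the sum of the merged weights.
merge 3/88 + 9/88 → 3/22
merge 3/22 + 7/44 → 13/44
merge 15/88 + 15/88 → 15/44
merge 13/44 + 15/44 → 7/11
merge 4/11 + 7/11 → 1
L = 3/22 + 13/44 + 15/44 + 7/11 + 1 = 53/22 ≈ 2.409 bits/symbol.

2.409 bits/symbol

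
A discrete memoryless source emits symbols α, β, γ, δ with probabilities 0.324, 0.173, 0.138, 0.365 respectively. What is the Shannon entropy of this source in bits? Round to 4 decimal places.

H = −Σ pᵢ log₂ pᵢ.
−0.324·log₂(0.324) = 0.5268
−0.173·log₂(0.173) = 0.4379
−0.138·log₂(0.138) = 0.3943
−0.365·log₂(0.365) = 0.5307
Sum ≈ 1.8897 → 1.8897 bits.

1.8897 bits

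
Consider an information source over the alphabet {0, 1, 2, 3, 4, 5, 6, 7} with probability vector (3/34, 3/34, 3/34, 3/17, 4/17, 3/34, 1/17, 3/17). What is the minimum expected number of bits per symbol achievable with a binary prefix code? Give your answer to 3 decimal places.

2.912 bits/symbol

Repeatedly combine the two least-probable nodes; the expected code length is the sum of the merged weights.
merge 1/17 + 3/34 → 5/34
merge 3/34 + 3/34 → 3/17
merge 3/34 + 5/34 → 4/17
merge 3/17 + 3/17 → 6/17
merge 3/17 + 4/17 → 7/17
merge 4/17 + 6/17 → 10/17
merge 7/17 + 10/17 → 1
L = 5/34 + 3/17 + 4/17 + 6/17 + 7/17 + 10/17 + 1 = 99/34 ≈ 2.912 bits/symbol.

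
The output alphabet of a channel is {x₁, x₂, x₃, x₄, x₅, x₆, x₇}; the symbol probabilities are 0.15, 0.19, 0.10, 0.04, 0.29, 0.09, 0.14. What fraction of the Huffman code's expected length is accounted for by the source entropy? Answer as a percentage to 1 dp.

98.5%

Entropy H = −Σ p log₂ p ≈ 2.6114 bits.
Huffman merges: 1/25+9/100→13/100; 1/10+13/100→23/100; 7/50+3/20→29/100; 19/100+23/100→21/50; 29/100+29/100→29/50; 21/50+29/50→1. L = 53/20 ≈ 2.6500.
Efficiency = H/L = 2.6114/2.6500 = 98.5%.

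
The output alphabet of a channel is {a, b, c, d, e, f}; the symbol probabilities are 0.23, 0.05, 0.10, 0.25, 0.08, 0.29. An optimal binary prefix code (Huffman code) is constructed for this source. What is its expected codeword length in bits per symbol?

2.36 bits/symbol

Repeatedly combine the two least-probable nodes; the expected code length is the sum of the merged weights.
merge 1/20 + 2/25 → 13/100
merge 1/10 + 13/100 → 23/100
merge 23/100 + 23/100 → 23/50
merge 1/4 + 29/100 → 27/50
merge 23/50 + 27/50 → 1
L = 13/100 + 23/100 + 23/50 + 27/50 + 1 = 59/25 = 2.36 bits/symbol.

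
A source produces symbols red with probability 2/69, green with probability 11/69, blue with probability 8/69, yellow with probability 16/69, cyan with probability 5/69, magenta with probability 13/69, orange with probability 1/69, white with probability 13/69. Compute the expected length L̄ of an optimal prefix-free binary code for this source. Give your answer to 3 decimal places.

2.739 bits/symbol

Repeatedly combine the two least-probable nodes; the expected code length is the sum of the merged weights.
merge 1/69 + 2/69 → 1/23
merge 1/23 + 5/69 → 8/69
merge 8/69 + 8/69 → 16/69
merge 11/69 + 13/69 → 8/23
merge 13/69 + 16/69 → 29/69
merge 16/69 + 8/23 → 40/69
merge 29/69 + 40/69 → 1
L = 1/23 + 8/69 + 16/69 + 8/23 + 29/69 + 40/69 + 1 = 63/23 ≈ 2.739 bits/symbol.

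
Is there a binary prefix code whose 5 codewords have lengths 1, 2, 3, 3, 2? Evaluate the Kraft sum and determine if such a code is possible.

With common denominator 2^3 = 8: Σ 2^(−ℓᵢ) = 4/8 + 2/8 + 1/8 + 1/8 + 2/8 = 10/8 = 1.25.
Kraft's inequality requires Σ ≤ 1; here Σ = 1.25 > 1, so no such prefix code exists.

1.25; no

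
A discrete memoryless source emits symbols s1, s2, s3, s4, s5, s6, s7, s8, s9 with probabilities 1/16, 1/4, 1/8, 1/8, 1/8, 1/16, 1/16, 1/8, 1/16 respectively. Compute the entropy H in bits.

3 bits

Each probability is a power of 1/2, so log₂(1/p) is an integer.
H = Σ p·log₂(1/p) = 1/16·4 + 1/4·2 + 1/8·3 + 1/8·3 + 1/8·3 + 1/16·4 + 1/16·4 + 1/8·3 + 1/16·4 = 3 bits.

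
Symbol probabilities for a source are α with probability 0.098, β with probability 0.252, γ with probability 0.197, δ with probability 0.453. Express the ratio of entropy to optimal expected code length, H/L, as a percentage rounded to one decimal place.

98.2%

Entropy H = −Σ p log₂ p ≈ 1.8087 bits.
Huffman merges: 49/500+197/1000→59/200; 63/250+59/200→547/1000; 453/1000+547/1000→1. L = 921/500 ≈ 1.8420.
Efficiency = H/L = 1.8087/1.8420 = 98.2%.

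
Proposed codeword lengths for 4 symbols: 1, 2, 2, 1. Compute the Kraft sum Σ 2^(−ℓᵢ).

1.5

With common denominator 2^2 = 4: Σ 2^(−ℓᵢ) = 2/4 + 1/4 + 1/4 + 2/4 = 6/4 = 1.5.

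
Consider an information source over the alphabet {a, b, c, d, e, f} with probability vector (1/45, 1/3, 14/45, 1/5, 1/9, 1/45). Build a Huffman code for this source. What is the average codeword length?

2.2 bits/symbol

Repeatedly combine the two least-probable nodes; the expected code length is the sum of the merged weights.
merge 1/45 + 1/45 → 2/45
merge 2/45 + 1/9 → 7/45
merge 7/45 + 1/5 → 16/45
merge 14/45 + 1/3 → 29/45
merge 16/45 + 29/45 → 1
L = 2/45 + 7/45 + 16/45 + 29/45 + 1 = 11/5 = 2.2 bits/symbol.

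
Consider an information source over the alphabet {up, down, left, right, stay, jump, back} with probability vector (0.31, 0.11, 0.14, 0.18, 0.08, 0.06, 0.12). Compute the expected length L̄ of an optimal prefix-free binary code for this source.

2.65 bits/symbol

Repeatedly combine the two least-probable nodes; the expected code length is the sum of the merged weights.
merge 3/50 + 2/25 → 7/50
merge 11/100 + 3/25 → 23/100
merge 7/50 + 7/50 → 7/25
merge 9/50 + 23/100 → 41/100
merge 7/25 + 31/100 → 59/100
merge 41/100 + 59/100 → 1
L = 7/50 + 23/100 + 7/25 + 41/100 + 59/100 + 1 = 53/20 = 2.65 bits/symbol.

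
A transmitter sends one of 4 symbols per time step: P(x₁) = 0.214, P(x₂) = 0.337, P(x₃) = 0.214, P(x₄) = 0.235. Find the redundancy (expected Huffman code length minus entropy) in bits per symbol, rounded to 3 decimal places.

0.028 bits

Entropy H = −Σ p log₂ p ≈ 1.9718 bits.
Huffman merges: 107/500+107/500→107/250; 47/200+337/1000→143/250; 107/250+143/250→1. L = 2 ≈ 2.0000.
L − H = 2.0000 − 1.9718 = 0.028 bits.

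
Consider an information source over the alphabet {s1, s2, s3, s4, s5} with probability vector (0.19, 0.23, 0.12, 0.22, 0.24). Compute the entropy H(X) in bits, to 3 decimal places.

H = −Σ pᵢ log₂ pᵢ.
−0.19·log₂(0.19) = 0.4552
−0.23·log₂(0.23) = 0.4877
−0.12·log₂(0.12) = 0.3671
−0.22·log₂(0.22) = 0.4806
−0.24·log₂(0.24) = 0.4941
Sum ≈ 2.2847 → 2.285 bits.

2.285 bits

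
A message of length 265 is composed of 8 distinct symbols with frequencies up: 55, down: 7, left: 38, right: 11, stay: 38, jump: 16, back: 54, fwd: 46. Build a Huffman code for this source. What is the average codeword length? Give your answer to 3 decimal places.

2.785 bits/symbol

Probabilities are the counts divided by 265.
Repeatedly combine the two least-probable nodes; the expected code length is the sum of the merged weights.
merge 7/265 + 11/265 → 18/265
merge 16/265 + 18/265 → 34/265
merge 34/265 + 38/265 → 72/265
merge 38/265 + 46/265 → 84/265
merge 54/265 + 11/53 → 109/265
merge 72/265 + 84/265 → 156/265
merge 109/265 + 156/265 → 1
L = 18/265 + 34/265 + 72/265 + 84/265 + 109/265 + 156/265 + 1 = 738/265 ≈ 2.785 bits/symbol.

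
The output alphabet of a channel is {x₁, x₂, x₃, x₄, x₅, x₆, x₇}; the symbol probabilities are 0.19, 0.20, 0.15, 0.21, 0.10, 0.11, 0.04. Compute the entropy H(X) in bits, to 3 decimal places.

2.671 bits

H = −Σ pᵢ log₂ pᵢ.
−0.19·log₂(0.19) = 0.4552
−0.20·log₂(0.20) = 0.4644
−0.15·log₂(0.15) = 0.4105
−0.21·log₂(0.21) = 0.4728
−0.10·log₂(0.10) = 0.3322
−0.11·log₂(0.11) = 0.3503
−0.04·log₂(0.04) = 0.1858
Sum ≈ 2.6712 → 2.671 bits.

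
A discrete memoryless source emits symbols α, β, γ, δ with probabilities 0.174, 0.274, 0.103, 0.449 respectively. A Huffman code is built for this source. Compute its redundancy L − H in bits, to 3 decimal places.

0.021 bits

Entropy H = −Σ p log₂ p ≈ 1.8072 bits.
Huffman merges: 103/1000+87/500→277/1000; 137/500+277/1000→551/1000; 449/1000+551/1000→1. L = 457/250 ≈ 1.8280.
L − H = 1.8280 − 1.8072 = 0.021 bits.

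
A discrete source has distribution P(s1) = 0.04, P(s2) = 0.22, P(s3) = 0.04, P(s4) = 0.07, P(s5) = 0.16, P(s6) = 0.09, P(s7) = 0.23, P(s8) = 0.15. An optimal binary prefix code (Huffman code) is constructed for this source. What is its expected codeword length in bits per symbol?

Repeatedly combine the two least-probable nodes; the expected code length is the sum of the merged weights.
merge 1/25 + 1/25 → 2/25
merge 7/100 + 2/25 → 3/20
merge 9/100 + 3/20 → 6/25
merge 3/20 + 4/25 → 31/100
merge 11/50 + 23/100 → 9/20
merge 6/25 + 31/100 → 11/20
merge 9/20 + 11/20 → 1
L = 2/25 + 3/20 + 6/25 + 31/100 + 9/20 + 11/20 + 1 = 139/50 = 2.78 bits/symbol.

2.78 bits/symbol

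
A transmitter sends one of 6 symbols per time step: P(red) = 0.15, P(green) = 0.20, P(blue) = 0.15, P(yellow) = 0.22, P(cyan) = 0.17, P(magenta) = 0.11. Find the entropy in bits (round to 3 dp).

H = −Σ pᵢ log₂ pᵢ.
−0.15·log₂(0.15) = 0.4105
−0.20·log₂(0.20) = 0.4644
−0.15·log₂(0.15) = 0.4105
−0.22·log₂(0.22) = 0.4806
−0.17·log₂(0.17) = 0.4346
−0.11·log₂(0.11) = 0.3503
Sum ≈ 2.5509 → 2.551 bits.

2.551 bits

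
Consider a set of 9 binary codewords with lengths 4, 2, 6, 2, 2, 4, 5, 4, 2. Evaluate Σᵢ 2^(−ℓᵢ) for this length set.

With common denominator 2^6 = 64: Σ 2^(−ℓᵢ) = 4/64 + 16/64 + 1/64 + 16/64 + 16/64 + 4/64 + 2/64 + 4/64 + 16/64 = 79/64 = 1.234375.

1.234375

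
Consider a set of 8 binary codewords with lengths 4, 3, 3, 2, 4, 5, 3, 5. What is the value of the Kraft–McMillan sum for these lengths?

With common denominator 2^5 = 32: Σ 2^(−ℓᵢ) = 2/32 + 4/32 + 4/32 + 8/32 + 2/32 + 1/32 + 4/32 + 1/32 = 26/32 = 0.8125.

0.8125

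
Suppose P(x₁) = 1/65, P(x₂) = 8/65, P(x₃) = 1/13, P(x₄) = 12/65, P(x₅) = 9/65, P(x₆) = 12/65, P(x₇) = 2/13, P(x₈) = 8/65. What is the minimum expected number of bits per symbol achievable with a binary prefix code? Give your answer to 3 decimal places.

2.908 bits/symbol

Repeatedly combine the two least-probable nodes; the expected code length is the sum of the merged weights.
merge 1/65 + 1/13 → 6/65
merge 6/65 + 8/65 → 14/65
merge 8/65 + 9/65 → 17/65
merge 2/13 + 12/65 → 22/65
merge 12/65 + 14/65 → 2/5
merge 17/65 + 22/65 → 3/5
merge 2/5 + 3/5 → 1
L = 6/65 + 14/65 + 17/65 + 22/65 + 2/5 + 3/5 + 1 = 189/65 ≈ 2.908 bits/symbol.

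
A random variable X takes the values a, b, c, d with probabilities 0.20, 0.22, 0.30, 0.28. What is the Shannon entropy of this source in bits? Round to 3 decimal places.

1.980 bits

H = −Σ pᵢ log₂ pᵢ.
−0.20·log₂(0.20) = 0.4644
−0.22·log₂(0.22) = 0.4806
−0.30·log₂(0.30) = 0.5211
−0.28·log₂(0.28) = 0.5142
Sum ≈ 1.9803 → 1.980 bits.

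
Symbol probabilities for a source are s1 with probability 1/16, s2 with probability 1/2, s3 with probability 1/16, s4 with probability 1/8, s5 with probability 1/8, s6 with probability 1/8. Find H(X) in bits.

2.125 bits

Each probability is a power of 1/2, so log₂(1/p) is an integer.
H = Σ p·log₂(1/p) = 1/16·4 + 1/2·1 + 1/16·4 + 1/8·3 + 1/8·3 + 1/8·3 = 2.125 bits.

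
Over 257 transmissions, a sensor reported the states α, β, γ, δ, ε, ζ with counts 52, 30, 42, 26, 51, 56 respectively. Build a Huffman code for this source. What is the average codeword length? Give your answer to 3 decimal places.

2.580 bits/symbol

Probabilities are the counts divided by 257.
Repeatedly combine the two least-probable nodes; the expected code length is the sum of the merged weights.
merge 26/257 + 30/257 → 56/257
merge 42/257 + 51/257 → 93/257
merge 52/257 + 56/257 → 108/257
merge 56/257 + 93/257 → 149/257
merge 108/257 + 149/257 → 1
L = 56/257 + 93/257 + 108/257 + 149/257 + 1 = 663/257 ≈ 2.580 bits/symbol.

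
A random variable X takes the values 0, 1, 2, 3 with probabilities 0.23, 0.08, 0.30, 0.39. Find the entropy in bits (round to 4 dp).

1.8301 bits

H = −Σ pᵢ log₂ pᵢ.
−0.23·log₂(0.23) = 0.4877
−0.08·log₂(0.08) = 0.2915
−0.30·log₂(0.30) = 0.5211
−0.39·log₂(0.39) = 0.5298
Sum ≈ 1.8301 → 1.8301 bits.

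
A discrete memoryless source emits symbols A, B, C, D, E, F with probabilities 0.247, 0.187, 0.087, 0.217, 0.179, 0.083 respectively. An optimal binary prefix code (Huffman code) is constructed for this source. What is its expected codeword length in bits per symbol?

Repeatedly combine the two least-probable nodes; the expected code length is the sum of the merged weights.
merge 83/1000 + 87/1000 → 17/100
merge 17/100 + 179/1000 → 349/1000
merge 187/1000 + 217/1000 → 101/250
merge 247/1000 + 349/1000 → 149/250
merge 101/250 + 149/250 → 1
L = 17/100 + 349/1000 + 101/250 + 149/250 + 1 = 2519/1000 = 2.519 bits/symbol.

2.519 bits/symbol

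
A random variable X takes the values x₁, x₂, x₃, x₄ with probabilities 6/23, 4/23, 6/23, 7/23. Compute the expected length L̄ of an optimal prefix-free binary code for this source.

Repeatedly combine the two least-probable nodes; the expected code length is the sum of the merged weights.
merge 4/23 + 6/23 → 10/23
merge 6/23 + 7/23 → 13/23
merge 10/23 + 13/23 → 1
L = 10/23 + 13/23 + 1 = 2 bits/symbol.

2 bits/symbol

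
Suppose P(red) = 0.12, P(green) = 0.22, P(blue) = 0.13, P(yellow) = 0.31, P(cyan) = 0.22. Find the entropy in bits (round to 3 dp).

H = −Σ pᵢ log₂ pᵢ.
−0.12·log₂(0.12) = 0.3671
−0.22·log₂(0.22) = 0.4806
−0.13·log₂(0.13) = 0.3826
−0.31·log₂(0.31) = 0.5238
−0.22·log₂(0.22) = 0.4806
Sum ≈ 2.2347 → 2.235 bits.

2.235 bits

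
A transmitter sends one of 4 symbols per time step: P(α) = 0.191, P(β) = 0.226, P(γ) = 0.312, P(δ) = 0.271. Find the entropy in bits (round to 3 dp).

1.976 bits

H = −Σ pᵢ log₂ pᵢ.
−0.191·log₂(0.191) = 0.4562
−0.226·log₂(0.226) = 0.4849
−0.312·log₂(0.312) = 0.5243
−0.271·log₂(0.271) = 0.5105
Sum ≈ 1.9758 → 1.976 bits.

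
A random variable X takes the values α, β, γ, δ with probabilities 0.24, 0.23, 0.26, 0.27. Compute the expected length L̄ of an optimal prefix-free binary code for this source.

Repeatedly combine the two least-probable nodes; the expected code length is the sum of the merged weights.
merge 23/100 + 6/25 → 47/100
merge 13/50 + 27/100 → 53/100
merge 47/100 + 53/100 → 1
L = 47/100 + 53/100 + 1 = 2 bits/symbol.

2 bits/symbol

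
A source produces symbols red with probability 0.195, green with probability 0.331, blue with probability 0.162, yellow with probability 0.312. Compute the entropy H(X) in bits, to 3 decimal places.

1.938 bits

H = −Σ pᵢ log₂ pᵢ.
−0.195·log₂(0.195) = 0.4599
−0.331·log₂(0.331) = 0.5280
−0.162·log₂(0.162) = 0.4254
−0.312·log₂(0.312) = 0.5243
Sum ≈ 1.9376 → 1.938 bits.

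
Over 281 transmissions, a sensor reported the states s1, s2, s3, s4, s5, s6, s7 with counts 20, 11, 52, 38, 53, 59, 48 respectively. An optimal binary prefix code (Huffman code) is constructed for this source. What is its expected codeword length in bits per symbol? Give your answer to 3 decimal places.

2.712 bits/symbol

Probabilities are the counts divided by 281.
Repeatedly combine the two least-probable nodes; the expected code length is the sum of the merged weights.
merge 11/281 + 20/281 → 31/281
merge 31/281 + 38/281 → 69/281
merge 48/281 + 52/281 → 100/281
merge 53/281 + 59/281 → 112/281
merge 69/281 + 100/281 → 169/281
merge 112/281 + 169/281 → 1
L = 31/281 + 69/281 + 100/281 + 112/281 + 169/281 + 1 = 762/281 ≈ 2.712 bits/symbol.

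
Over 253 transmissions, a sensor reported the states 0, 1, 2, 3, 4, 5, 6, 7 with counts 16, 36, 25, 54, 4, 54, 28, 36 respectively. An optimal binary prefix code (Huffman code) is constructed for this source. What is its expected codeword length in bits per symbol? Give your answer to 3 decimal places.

2.830 bits/symbol

Probabilities are the counts divided by 253.
Repeatedly combine the two least-probable nodes; the expected code length is the sum of the merged weights.
merge 4/253 + 16/253 → 20/253
merge 20/253 + 25/253 → 45/253
merge 28/253 + 36/253 → 64/253
merge 36/253 + 45/253 → 81/253
merge 54/253 + 54/253 → 108/253
merge 64/253 + 81/253 → 145/253
merge 108/253 + 145/253 → 1
L = 20/253 + 45/253 + 64/253 + 81/253 + 108/253 + 145/253 + 1 = 716/253 ≈ 2.830 bits/symbol.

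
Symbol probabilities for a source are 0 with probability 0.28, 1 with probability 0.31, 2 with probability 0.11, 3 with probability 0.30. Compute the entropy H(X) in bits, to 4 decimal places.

1.9094 bits

H = −Σ pᵢ log₂ pᵢ.
−0.28·log₂(0.28) = 0.5142
−0.31·log₂(0.31) = 0.5238
−0.11·log₂(0.11) = 0.3503
−0.30·log₂(0.30) = 0.5211
Sum ≈ 1.9094 → 1.9094 bits.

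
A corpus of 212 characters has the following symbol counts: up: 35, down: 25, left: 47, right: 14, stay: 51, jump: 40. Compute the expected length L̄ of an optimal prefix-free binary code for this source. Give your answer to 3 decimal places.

2.533 bits/symbol

Probabilities are the counts divided by 212.
Repeatedly combine the two least-probable nodes; the expected code length is the sum of the merged weights.
merge 7/106 + 25/212 → 39/212
merge 35/212 + 39/212 → 37/106
merge 10/53 + 47/212 → 87/212
merge 51/212 + 37/106 → 125/212
merge 87/212 + 125/212 → 1
L = 39/212 + 37/106 + 87/212 + 125/212 + 1 = 537/212 ≈ 2.533 bits/symbol.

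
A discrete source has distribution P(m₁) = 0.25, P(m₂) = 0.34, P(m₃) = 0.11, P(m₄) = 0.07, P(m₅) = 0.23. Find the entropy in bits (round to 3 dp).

2.136 bits

H = −Σ pᵢ log₂ pᵢ.
−0.25·log₂(0.25) = 0.5000
−0.34·log₂(0.34) = 0.5292
−0.11·log₂(0.11) = 0.3503
−0.07·log₂(0.07) = 0.2686
−0.23·log₂(0.23) = 0.4877
Sum ≈ 2.1357 → 2.136 bits.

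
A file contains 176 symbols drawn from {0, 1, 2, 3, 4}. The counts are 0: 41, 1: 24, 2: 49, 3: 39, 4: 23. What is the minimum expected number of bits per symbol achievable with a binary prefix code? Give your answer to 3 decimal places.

Probabilities are the counts divided by 176.
Repeatedly combine the two least-probable nodes; the expected code length is the sum of the merged weights.
merge 23/176 + 3/22 → 47/176
merge 39/176 + 41/176 → 5/11
merge 47/176 + 49/176 → 6/11
merge 5/11 + 6/11 → 1
L = 47/176 + 5/11 + 6/11 + 1 = 399/176 ≈ 2.267 bits/symbol.

2.267 bits/symbol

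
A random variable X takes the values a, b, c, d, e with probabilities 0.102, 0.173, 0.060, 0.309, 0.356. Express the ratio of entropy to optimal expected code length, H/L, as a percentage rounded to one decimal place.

Entropy H = −Σ p log₂ p ≈ 2.0713 bits.
Huffman merges: 3/50+51/500→81/500; 81/500+173/1000→67/200; 309/1000+67/200→161/250; 89/250+161/250→1. L = 2141/1000 ≈ 2.1410.
Efficiency = H/L = 2.0713/2.1410 = 96.7%.

96.7%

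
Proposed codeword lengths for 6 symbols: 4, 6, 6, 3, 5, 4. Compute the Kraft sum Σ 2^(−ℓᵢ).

With common denominator 2^6 = 64: Σ 2^(−ℓᵢ) = 4/64 + 1/64 + 1/64 + 8/64 + 2/64 + 4/64 = 20/64 = 0.3125.

0.3125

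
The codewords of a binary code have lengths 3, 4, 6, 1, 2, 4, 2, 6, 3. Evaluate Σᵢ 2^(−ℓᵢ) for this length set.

1.40625

With common denominator 2^6 = 64: Σ 2^(−ℓᵢ) = 8/64 + 4/64 + 1/64 + 32/64 + 16/64 + 4/64 + 16/64 + 1/64 + 8/64 = 90/64 = 1.40625.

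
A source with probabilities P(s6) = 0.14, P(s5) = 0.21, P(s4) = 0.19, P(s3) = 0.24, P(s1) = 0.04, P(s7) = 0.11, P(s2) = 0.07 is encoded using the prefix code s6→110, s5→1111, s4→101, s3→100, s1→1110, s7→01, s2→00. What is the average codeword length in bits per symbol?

L̄ = Σ pᵢ·ℓᵢ = 0.14·3 + 0.21·4 + 0.19·3 + 0.24·3 + 0.04·4 + 0.11·2 + 0.07·2 = 3.07 bits/symbol.

3.07 bits/symbol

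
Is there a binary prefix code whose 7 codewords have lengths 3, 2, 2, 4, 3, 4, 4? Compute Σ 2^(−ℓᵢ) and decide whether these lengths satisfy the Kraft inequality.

With common denominator 2^4 = 16: Σ 2^(−ℓᵢ) = 2/16 + 4/16 + 4/16 + 1/16 + 2/16 + 1/16 + 1/16 = 15/16 = 0.9375.
Kraft's inequality requires Σ ≤ 1; here Σ = 0.9375 ≤ 1, so such a prefix code exists.

0.9375; yes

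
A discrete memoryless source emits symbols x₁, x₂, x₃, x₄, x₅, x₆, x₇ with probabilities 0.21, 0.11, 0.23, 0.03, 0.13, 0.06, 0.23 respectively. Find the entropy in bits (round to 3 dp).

H = −Σ pᵢ log₂ pᵢ.
−0.21·log₂(0.21) = 0.4728
−0.11·log₂(0.11) = 0.3503
−0.23·log₂(0.23) = 0.4877
−0.03·log₂(0.03) = 0.1518
−0.13·log₂(0.13) = 0.3826
−0.06·log₂(0.06) = 0.2435
−0.23·log₂(0.23) = 0.4877
Sum ≈ 2.5764 → 2.576 bits.

2.576 bits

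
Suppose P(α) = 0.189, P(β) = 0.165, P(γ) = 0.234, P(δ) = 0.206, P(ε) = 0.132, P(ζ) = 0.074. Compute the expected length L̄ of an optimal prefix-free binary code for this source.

Repeatedly combine the two least-probable nodes; the expected code length is the sum of the merged weights.
merge 37/500 + 33/250 → 103/500
merge 33/200 + 189/1000 → 177/500
merge 103/500 + 103/500 → 103/250
merge 117/500 + 177/500 → 147/250
merge 103/250 + 147/250 → 1
L = 103/500 + 177/500 + 103/250 + 147/250 + 1 = 64/25 = 2.56 bits/symbol.

2.56 bits/symbol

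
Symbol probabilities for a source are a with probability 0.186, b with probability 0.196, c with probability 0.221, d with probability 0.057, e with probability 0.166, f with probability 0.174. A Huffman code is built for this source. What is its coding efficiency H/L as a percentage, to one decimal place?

96.7%

Entropy H = −Σ p log₂ p ≈ 2.4981 bits.
Huffman merges: 57/1000+83/500→223/1000; 87/500+93/500→9/25; 49/250+221/1000→417/1000; 223/1000+9/25→583/1000; 417/1000+583/1000→1. L = 2583/1000 ≈ 2.5830.
Efficiency = H/L = 2.4981/2.5830 = 96.7%.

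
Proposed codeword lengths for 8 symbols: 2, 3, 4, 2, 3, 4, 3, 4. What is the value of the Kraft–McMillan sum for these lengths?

With common denominator 2^4 = 16: Σ 2^(−ℓᵢ) = 4/16 + 2/16 + 1/16 + 4/16 + 2/16 + 1/16 + 2/16 + 1/16 = 17/16 = 1.0625.

1.0625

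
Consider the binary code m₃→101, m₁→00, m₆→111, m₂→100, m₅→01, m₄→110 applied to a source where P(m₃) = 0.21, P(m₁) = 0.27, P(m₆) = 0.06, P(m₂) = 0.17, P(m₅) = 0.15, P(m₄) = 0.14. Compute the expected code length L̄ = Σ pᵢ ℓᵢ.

2.58 bits/symbol

L̄ = Σ pᵢ·ℓᵢ = 0.21·3 + 0.27·2 + 0.06·3 + 0.17·3 + 0.15·2 + 0.14·3 = 2.58 bits/symbol.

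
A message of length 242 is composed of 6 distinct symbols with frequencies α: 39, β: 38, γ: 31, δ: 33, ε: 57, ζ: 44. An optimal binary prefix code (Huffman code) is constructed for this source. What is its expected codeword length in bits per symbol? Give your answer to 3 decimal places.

2.583 bits/symbol

Probabilities are the counts divided by 242.
Repeatedly combine the two least-probable nodes; the expected code length is the sum of the merged weights.
merge 31/242 + 3/22 → 32/121
merge 19/121 + 39/242 → 7/22
merge 2/11 + 57/242 → 101/242
merge 32/121 + 7/22 → 141/242
merge 101/242 + 141/242 → 1
L = 32/121 + 7/22 + 101/242 + 141/242 + 1 = 625/242 ≈ 2.583 bits/symbol.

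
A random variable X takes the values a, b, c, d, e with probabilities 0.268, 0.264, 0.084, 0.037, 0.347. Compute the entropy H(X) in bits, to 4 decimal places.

2.0224 bits

H = −Σ pᵢ log₂ pᵢ.
−0.268·log₂(0.268) = 0.5091
−0.264·log₂(0.264) = 0.5072
−0.084·log₂(0.084) = 0.3002
−0.037·log₂(0.037) = 0.1760
−0.347·log₂(0.347) = 0.5299
Sum ≈ 2.0224 → 2.0224 bits.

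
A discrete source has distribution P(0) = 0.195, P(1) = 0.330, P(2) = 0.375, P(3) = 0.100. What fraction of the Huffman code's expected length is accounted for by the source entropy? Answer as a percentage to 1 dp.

Entropy H = −Σ p log₂ p ≈ 1.8506 bits.
Huffman merges: 1/10+39/200→59/200; 59/200+33/100→5/8; 3/8+5/8→1. L = 48/25 ≈ 1.9200.
Efficiency = H/L = 1.8506/1.9200 = 96.4%.

96.4%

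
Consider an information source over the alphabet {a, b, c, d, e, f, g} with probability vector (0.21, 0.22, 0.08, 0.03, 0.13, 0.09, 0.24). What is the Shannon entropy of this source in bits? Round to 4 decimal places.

2.5861 bits

H = −Σ pᵢ log₂ pᵢ.
−0.21·log₂(0.21) = 0.4728
−0.22·log₂(0.22) = 0.4806
−0.08·log₂(0.08) = 0.2915
−0.03·log₂(0.03) = 0.1518
−0.13·log₂(0.13) = 0.3826
−0.09·log₂(0.09) = 0.3127
−0.24·log₂(0.24) = 0.4941
Sum ≈ 2.5861 → 2.5861 bits.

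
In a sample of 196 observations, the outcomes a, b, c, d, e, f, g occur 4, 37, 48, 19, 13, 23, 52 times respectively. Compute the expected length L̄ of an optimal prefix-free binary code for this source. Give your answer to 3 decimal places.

Probabilities are the counts divided by 196.
Repeatedly combine the two least-probable nodes; the expected code length is the sum of the merged weights.
merge 1/49 + 13/196 → 17/196
merge 17/196 + 19/196 → 9/49
merge 23/196 + 9/49 → 59/196
merge 37/196 + 12/49 → 85/196
merge 13/49 + 59/196 → 111/196
merge 85/196 + 111/196 → 1
L = 17/196 + 9/49 + 59/196 + 85/196 + 111/196 + 1 = 18/7 ≈ 2.571 bits/symbol.

2.571 bits/symbol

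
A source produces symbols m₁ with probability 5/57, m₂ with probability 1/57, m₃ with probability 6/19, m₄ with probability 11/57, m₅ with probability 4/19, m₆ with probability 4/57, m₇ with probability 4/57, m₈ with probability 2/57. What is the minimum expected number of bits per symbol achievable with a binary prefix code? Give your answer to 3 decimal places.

Repeatedly combine the two least-probable nodes; the expected code length is the sum of the merged weights.
merge 1/57 + 2/57 → 1/19
merge 1/19 + 4/57 → 7/57
merge 4/57 + 5/57 → 3/19
merge 7/57 + 3/19 → 16/57
merge 11/57 + 4/19 → 23/57
merge 16/57 + 6/19 → 34/57
merge 23/57 + 34/57 → 1
L = 1/19 + 7/57 + 3/19 + 16/57 + 23/57 + 34/57 + 1 = 149/57 ≈ 2.614 bits/symbol.

2.614 bits/symbol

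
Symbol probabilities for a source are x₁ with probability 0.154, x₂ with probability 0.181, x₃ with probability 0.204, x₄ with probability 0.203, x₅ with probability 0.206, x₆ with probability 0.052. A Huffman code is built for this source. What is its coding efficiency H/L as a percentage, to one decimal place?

Entropy H = −Σ p log₂ p ≈ 2.4881 bits.
Huffman merges: 13/250+77/500→103/500; 181/1000+203/1000→48/125; 51/250+103/500→41/100; 103/500+48/125→59/100; 41/100+59/100→1. L = 259/100 ≈ 2.5900.
Efficiency = H/L = 2.4881/2.5900 = 96.1%.

96.1%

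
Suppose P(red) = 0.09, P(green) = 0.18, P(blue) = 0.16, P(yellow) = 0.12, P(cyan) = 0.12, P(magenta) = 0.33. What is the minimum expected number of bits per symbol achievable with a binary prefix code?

2.49 bits/symbol

Repeatedly combine the two least-probable nodes; the expected code length is the sum of the merged weights.
merge 9/100 + 3/25 → 21/100
merge 3/25 + 4/25 → 7/25
merge 9/50 + 21/100 → 39/100
merge 7/25 + 33/100 → 61/100
merge 39/100 + 61/100 → 1
L = 21/100 + 7/25 + 39/100 + 61/100 + 1 = 249/100 = 2.49 bits/symbol.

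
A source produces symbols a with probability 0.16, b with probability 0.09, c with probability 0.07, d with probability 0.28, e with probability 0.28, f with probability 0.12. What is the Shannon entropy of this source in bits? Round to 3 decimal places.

H = −Σ pᵢ log₂ pᵢ.
−0.16·log₂(0.16) = 0.4230
−0.09·log₂(0.09) = 0.3127
−0.07·log₂(0.07) = 0.2686
−0.28·log₂(0.28) = 0.5142
−0.28·log₂(0.28) = 0.5142
−0.12·log₂(0.12) = 0.3671
Sum ≈ 2.3997 → 2.400 bits.

2.400 bits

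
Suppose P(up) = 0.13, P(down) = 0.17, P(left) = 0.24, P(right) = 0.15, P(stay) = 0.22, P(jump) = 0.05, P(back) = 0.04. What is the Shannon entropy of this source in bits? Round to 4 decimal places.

2.6043 bits

H = −Σ pᵢ log₂ pᵢ.
−0.13·log₂(0.13) = 0.3826
−0.17·log₂(0.17) = 0.4346
−0.24·log₂(0.24) = 0.4941
−0.15·log₂(0.15) = 0.4105
−0.22·log₂(0.22) = 0.4806
−0.05·log₂(0.05) = 0.2161
−0.04·log₂(0.04) = 0.1858
Sum ≈ 2.6043 → 2.6043 bits.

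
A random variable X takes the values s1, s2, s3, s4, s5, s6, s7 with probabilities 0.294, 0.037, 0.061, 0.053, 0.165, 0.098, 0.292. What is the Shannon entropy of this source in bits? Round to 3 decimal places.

2.442 bits

H = −Σ pᵢ log₂ pᵢ.
−0.294·log₂(0.294) = 0.5192
−0.037·log₂(0.037) = 0.1760
−0.061·log₂(0.061) = 0.2461
−0.053·log₂(0.053) = 0.2246
−0.165·log₂(0.165) = 0.4289
−0.098·log₂(0.098) = 0.3284
−0.292·log₂(0.292) = 0.5186
Sum ≈ 2.4419 → 2.442 bits.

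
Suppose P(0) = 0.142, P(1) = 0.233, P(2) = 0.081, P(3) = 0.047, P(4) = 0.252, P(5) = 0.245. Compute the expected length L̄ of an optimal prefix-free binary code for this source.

Repeatedly combine the two least-probable nodes; the expected code length is the sum of the merged weights.
merge 47/1000 + 81/1000 → 16/125
merge 16/125 + 71/500 → 27/100
merge 233/1000 + 49/200 → 239/500
merge 63/250 + 27/100 → 261/500
merge 239/500 + 261/500 → 1
L = 16/125 + 27/100 + 239/500 + 261/500 + 1 = 1199/500 = 2.398 bits/symbol.

2.398 bits/symbol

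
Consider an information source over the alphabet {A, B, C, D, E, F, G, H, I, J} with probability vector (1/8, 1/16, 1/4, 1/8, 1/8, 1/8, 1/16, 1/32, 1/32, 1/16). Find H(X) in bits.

Each probability is a power of 1/2, so log₂(1/p) is an integer.
H = Σ p·log₂(1/p) = 1/8·3 + 1/16·4 + 1/4·2 + 1/8·3 + 1/8·3 + 1/8·3 + 1/16·4 + 1/32·5 + 1/32·5 + 1/16·4 = 3.0625 bits.

3.0625 bits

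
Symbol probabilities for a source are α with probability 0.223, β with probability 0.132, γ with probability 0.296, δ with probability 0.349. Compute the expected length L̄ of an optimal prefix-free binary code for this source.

Repeatedly combine the two least-probable nodes; the expected code length is the sum of the merged weights.
merge 33/250 + 223/1000 → 71/200
merge 37/125 + 349/1000 → 129/200
merge 71/200 + 129/200 → 1
L = 71/200 + 129/200 + 1 = 2 bits/symbol.

2 bits/symbol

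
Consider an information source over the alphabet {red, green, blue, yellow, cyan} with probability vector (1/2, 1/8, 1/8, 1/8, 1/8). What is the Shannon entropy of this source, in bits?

2 bits

Each probability is a power of 1/2, so log₂(1/p) is an integer.
H = Σ p·log₂(1/p) = 1/2·1 + 1/8·3 + 1/8·3 + 1/8·3 + 1/8·3 = 2 bits.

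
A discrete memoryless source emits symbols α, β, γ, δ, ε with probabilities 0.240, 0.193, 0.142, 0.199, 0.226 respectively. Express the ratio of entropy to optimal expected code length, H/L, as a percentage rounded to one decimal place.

98.5%

Entropy H = −Σ p log₂ p ≈ 2.3005 bits.
Huffman merges: 71/500+193/1000→67/200; 199/1000+113/500→17/40; 6/25+67/200→23/40; 17/40+23/40→1. L = 467/200 ≈ 2.3350.
Efficiency = H/L = 2.3005/2.3350 = 98.5%.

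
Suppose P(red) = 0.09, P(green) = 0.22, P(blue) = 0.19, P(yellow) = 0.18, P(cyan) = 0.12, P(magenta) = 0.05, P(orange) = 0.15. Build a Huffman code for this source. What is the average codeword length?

Repeatedly combine the two least-probable nodes; the expected code length is the sum of the merged weights.
merge 1/20 + 9/100 → 7/50
merge 3/25 + 7/50 → 13/50
merge 3/20 + 9/50 → 33/100
merge 19/100 + 11/50 → 41/100
merge 13/50 + 33/100 → 59/100
merge 41/100 + 59/100 → 1
L = 7/50 + 13/50 + 33/100 + 41/100 + 59/100 + 1 = 273/100 = 2.73 bits/symbol.

2.73 bits/symbol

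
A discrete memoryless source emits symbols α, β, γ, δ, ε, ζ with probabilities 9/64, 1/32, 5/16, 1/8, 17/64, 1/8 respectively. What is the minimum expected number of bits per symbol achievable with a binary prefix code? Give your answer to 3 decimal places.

Repeatedly combine the two least-probable nodes; the expected code length is the sum of the merged weights.
merge 1/32 + 1/8 → 5/32
merge 1/8 + 9/64 → 17/64
merge 5/32 + 17/64 → 27/64
merge 17/64 + 5/16 → 37/64
merge 27/64 + 37/64 → 1
L = 5/32 + 17/64 + 27/64 + 37/64 + 1 = 155/64 ≈ 2.422 bits/symbol.

2.422 bits/symbol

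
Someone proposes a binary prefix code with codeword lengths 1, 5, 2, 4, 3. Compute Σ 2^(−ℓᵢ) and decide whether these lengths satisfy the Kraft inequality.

0.96875; yes

With common denominator 2^5 = 32: Σ 2^(−ℓᵢ) = 16/32 + 1/32 + 8/32 + 2/32 + 4/32 = 31/32 = 0.96875.
Kraft's inequality requires Σ ≤ 1; here Σ = 0.96875 ≤ 1, so such a prefix code exists.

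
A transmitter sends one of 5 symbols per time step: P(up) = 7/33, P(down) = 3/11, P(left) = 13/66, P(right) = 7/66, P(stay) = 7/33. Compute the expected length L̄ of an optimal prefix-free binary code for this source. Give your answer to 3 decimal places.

Repeatedly combine the two least-probable nodes; the expected code length is the sum of the merged weights.
merge 7/66 + 13/66 → 10/33
merge 7/33 + 7/33 → 14/33
merge 3/11 + 10/33 → 19/33
merge 14/33 + 19/33 → 1
L = 10/33 + 14/33 + 19/33 + 1 = 76/33 ≈ 2.303 bits/symbol.

2.303 bits/symbol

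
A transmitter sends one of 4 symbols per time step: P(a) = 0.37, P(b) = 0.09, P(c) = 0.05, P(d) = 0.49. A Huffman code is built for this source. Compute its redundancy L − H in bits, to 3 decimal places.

Entropy H = −Σ p log₂ p ≈ 1.5638 bits.
Huffman merges: 1/20+9/100→7/50; 7/50+37/100→51/100; 49/100+51/100→1. L = 33/20 ≈ 1.6500.
L − H = 1.6500 − 1.5638 = 0.086 bits.

0.086 bits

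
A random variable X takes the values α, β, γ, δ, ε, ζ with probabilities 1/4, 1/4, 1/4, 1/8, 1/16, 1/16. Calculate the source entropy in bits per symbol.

2.375 bits

Each probability is a power of 1/2, so log₂(1/p) is an integer.
H = Σ p·log₂(1/p) = 1/4·2 + 1/4·2 + 1/4·2 + 1/8·3 + 1/16·4 + 1/16·4 = 2.375 bits.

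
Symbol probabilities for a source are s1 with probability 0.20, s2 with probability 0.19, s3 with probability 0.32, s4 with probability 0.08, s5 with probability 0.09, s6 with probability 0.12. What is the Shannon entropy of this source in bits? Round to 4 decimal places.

H = −Σ pᵢ log₂ pᵢ.
−0.20·log₂(0.20) = 0.4644
−0.19·log₂(0.19) = 0.4552
−0.32·log₂(0.32) = 0.5260
−0.08·log₂(0.08) = 0.2915
−0.09·log₂(0.09) = 0.3127
−0.12·log₂(0.12) = 0.3671
Sum ≈ 2.4169 → 2.4169 bits.

2.4169 bits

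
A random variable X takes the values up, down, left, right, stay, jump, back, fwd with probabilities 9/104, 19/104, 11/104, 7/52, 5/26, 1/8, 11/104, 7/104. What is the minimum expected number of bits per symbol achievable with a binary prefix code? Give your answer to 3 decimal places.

2.962 bits/symbol

Repeatedly combine the two least-probable nodes; the expected code length is the sum of the merged weights.
merge 7/104 + 9/104 → 2/13
merge 11/104 + 11/104 → 11/52
merge 1/8 + 7/52 → 27/104
merge 2/13 + 19/104 → 35/104
merge 5/26 + 11/52 → 21/52
merge 27/104 + 35/104 → 31/52
merge 21/52 + 31/52 → 1
L = 2/13 + 11/52 + 27/104 + 35/104 + 21/52 + 31/52 + 1 = 77/26 ≈ 2.962 bits/symbol.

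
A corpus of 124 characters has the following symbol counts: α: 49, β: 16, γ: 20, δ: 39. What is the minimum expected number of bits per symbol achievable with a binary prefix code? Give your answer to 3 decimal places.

Probabilities are the counts divided by 124.
Repeatedly combine the two least-probable nodes; the expected code length is the sum of the merged weights.
merge 4/31 + 5/31 → 9/31
merge 9/31 + 39/124 → 75/124
merge 49/124 + 75/124 → 1
L = 9/31 + 75/124 + 1 = 235/124 ≈ 1.895 bits/symbol.

1.895 bits/symbol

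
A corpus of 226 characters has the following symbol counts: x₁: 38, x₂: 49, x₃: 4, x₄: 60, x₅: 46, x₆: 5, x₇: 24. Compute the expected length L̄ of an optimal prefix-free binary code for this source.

2.5 bits/symbol

Probabilities are the counts divided by 226.
Repeatedly combine the two least-probable nodes; the expected code length is the sum of the merged weights.
merge 2/113 + 5/226 → 9/226
merge 9/226 + 12/113 → 33/226
merge 33/226 + 19/113 → 71/226
merge 23/113 + 49/226 → 95/226
merge 30/113 + 71/226 → 131/226
merge 95/226 + 131/226 → 1
L = 9/226 + 33/226 + 71/226 + 95/226 + 131/226 + 1 = 5/2 = 2.5 bits/symbol.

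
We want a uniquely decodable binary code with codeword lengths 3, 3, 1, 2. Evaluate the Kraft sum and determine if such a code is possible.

With common denominator 2^3 = 8: Σ 2^(−ℓᵢ) = 1/8 + 1/8 + 4/8 + 2/8 = 8/8 = 1.
Kraft's inequality requires Σ ≤ 1; here Σ = 1 ≤ 1, so such a prefix code exists.

1; yes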